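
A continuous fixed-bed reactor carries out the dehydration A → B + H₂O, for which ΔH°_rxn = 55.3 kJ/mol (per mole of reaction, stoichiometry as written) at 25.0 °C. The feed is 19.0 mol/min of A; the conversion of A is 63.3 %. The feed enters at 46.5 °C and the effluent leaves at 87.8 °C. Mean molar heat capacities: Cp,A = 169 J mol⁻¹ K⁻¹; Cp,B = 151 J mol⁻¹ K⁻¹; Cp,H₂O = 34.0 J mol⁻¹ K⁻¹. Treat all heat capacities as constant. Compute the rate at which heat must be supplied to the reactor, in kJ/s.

Extent of reaction ξ = 0.633 × 19.0 = 12.027 mol/min
Reaction term: ξ·ΔH°_rxn = 12.027 × 55.3 = 665.09 kJ/min
Sensible, feed 46.5→25 °C: -69.037 kJ/min
Outlet flows (mol/min): A 6.973, B 12.027, H₂O 12.027
Sensible, products 25→87.8 °C: 213.74 kJ/min
Q = ΔH = 809.79 kJ/min = 13.497 kW
Heat supplied = 13.497 kJ/s

Q_in = 13.5 kJ/s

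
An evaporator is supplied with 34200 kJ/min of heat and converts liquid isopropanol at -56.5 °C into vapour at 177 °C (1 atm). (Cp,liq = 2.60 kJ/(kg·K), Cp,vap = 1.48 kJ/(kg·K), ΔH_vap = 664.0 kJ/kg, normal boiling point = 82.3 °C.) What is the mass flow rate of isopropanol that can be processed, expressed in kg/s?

ṁ = 0.489 kg/s

Δh = 2.60×(82.3−-56.5) + 664.0 + 1.48×(177−82.3) = 1165 kJ/kg
Q = 34200 kJ/min = 570 kJ/s = 570 kJ/s
ṁ = Q/Δh = 570 / 1165 = 0.48926 kg/s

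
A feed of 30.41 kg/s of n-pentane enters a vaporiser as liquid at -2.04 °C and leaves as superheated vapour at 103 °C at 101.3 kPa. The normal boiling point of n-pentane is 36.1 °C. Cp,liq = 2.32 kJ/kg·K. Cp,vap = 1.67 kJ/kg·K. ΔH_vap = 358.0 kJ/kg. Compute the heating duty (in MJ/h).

Q = 61100 MJ/h

liquid -2.04→36.1 °C: 88.485 kJ/kg
vaporisation at 36.1 °C: 358 kJ/kg
vapour 36.1→103 °C: 111.72 kJ/kg
Δh = 88.485 + 358 + 111.72 = 558.21 kJ/kg
Q = ṁ·Δh = 30.41 kg/s × 558.21 kJ/kg = 16975 kJ/s
|Q| = 16975 kW = 61110 MJ/h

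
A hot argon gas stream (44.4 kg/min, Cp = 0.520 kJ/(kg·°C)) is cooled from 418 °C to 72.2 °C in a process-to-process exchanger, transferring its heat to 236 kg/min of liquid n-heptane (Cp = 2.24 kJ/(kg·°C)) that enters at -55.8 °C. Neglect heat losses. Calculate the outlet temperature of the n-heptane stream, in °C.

Heat released by hot stream: Q = 44.4 × 0.520 × (418 − 72.2) = 7983.8 kJ/min
Energy balance on cold side (adiabatic exchanger): Q = ṁ_c·Cp_c·(T_c,out − T_c,in)
T_c,out = -55.8 + 7983.8/(236 × 2.24) = -40.697 °C

T_c,out = -40.7 °C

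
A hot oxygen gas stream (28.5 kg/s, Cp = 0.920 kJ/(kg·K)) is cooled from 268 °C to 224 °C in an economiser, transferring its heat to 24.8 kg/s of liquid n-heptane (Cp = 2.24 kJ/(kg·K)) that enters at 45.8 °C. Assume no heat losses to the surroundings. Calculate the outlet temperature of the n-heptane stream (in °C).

T_c,out = 66.6 °C

Heat released by hot stream: Q = 28.5 × 0.920 × (268 − 224) = 1153.7 kJ/s
Energy balance on cold side (adiabatic exchanger): Q = ṁ_c·Cp_c·(T_c,out − T_c,in)
T_c,out = 45.8 + 1153.7/(24.8 × 2.24) = 66.568 °C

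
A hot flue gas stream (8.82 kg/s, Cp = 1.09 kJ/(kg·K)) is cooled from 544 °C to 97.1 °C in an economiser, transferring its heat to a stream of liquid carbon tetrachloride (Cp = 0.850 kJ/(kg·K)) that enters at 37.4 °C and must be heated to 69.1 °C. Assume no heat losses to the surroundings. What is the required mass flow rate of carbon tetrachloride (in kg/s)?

ṁ_c = 159 kg/s

Heat released by hot stream: Q = 8.82 × 1.09 × (544 − 97.1) = 4296.4 kJ/s
Energy balance on cold side (adiabatic exchanger): Q = ṁ_c·Cp_c·(T_c,out − T_c,in)
ṁ_c = 4296.4 / [0.850 × (69.1 − 37.4)] = 159.45 kg/s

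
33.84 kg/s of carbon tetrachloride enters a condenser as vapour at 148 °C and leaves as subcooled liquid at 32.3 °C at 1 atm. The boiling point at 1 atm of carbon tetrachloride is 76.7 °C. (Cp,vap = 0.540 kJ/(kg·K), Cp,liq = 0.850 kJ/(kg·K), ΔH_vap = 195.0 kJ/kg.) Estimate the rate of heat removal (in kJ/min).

vapour 148→76.7 °C: -38.502 kJ/kg
condensation at 76.7 °C: -195 kJ/kg
liquid 76.7→32.3 °C: -37.74 kJ/kg
Δh = -38.502 + -195 + -37.74 = -271.24 kJ/kg
Q = ṁ·Δh = 33.84 kg/s × -271.24 kJ/kg = -9178.8 kJ/s
|Q| = 9178.8 kW = 550730 kJ/min

Q_c = 551000 kJ/min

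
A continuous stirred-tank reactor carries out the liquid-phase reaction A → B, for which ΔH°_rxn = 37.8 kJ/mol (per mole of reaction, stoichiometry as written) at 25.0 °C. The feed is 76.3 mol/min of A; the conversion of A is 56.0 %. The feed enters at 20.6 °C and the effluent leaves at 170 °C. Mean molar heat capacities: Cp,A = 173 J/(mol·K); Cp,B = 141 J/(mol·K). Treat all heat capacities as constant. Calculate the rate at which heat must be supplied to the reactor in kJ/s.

Q_in = 56.5 kJ/s

Extent of reaction ξ = 0.560 × 76.3 = 42.728 mol/min
Reaction term: ξ·ΔH°_rxn = 42.728 × 37.8 = 1615.1 kJ/min
Sensible, feed 20.6→25 °C: 58.08 kJ/min
Outlet flows (mol/min): A 33.572, B 42.728
Sensible, products 25→170 °C: 1715.7 kJ/min
Q = ΔH = 3388.9 kJ/min = 56.482 kW
Heat supplied = 56.482 kJ/s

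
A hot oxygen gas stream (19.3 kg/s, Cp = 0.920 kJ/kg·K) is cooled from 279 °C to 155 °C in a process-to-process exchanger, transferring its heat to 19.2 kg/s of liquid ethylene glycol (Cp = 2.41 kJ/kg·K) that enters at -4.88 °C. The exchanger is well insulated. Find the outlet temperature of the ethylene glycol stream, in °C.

T_c,out = 42.7 °C

Heat released by hot stream: Q = 19.3 × 0.920 × (279 − 155) = 2201.7 kJ/s
Energy balance on cold side (adiabatic exchanger): Q = ṁ_c·Cp_c·(T_c,out − T_c,in)
T_c,out = -4.88 + 2201.7/(19.2 × 2.41) = 42.703 °C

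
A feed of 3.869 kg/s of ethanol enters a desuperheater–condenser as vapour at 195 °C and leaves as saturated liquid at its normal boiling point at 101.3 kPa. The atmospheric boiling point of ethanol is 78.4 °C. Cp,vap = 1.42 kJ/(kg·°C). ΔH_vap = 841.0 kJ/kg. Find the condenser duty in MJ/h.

vapour 195→78.4 °C: -165.57 kJ/kg
condensation at 78.4 °C: -841 kJ/kg
Δh = -165.57 + -841 = -1006.6 kJ/kg
Q = ṁ·Δh = 3.869 kg/s × -1006.6 kJ/kg = -3894.4 kJ/s
|Q| = 3894.4 kW = 14020 MJ/h

Q_c = 14000 MJ/h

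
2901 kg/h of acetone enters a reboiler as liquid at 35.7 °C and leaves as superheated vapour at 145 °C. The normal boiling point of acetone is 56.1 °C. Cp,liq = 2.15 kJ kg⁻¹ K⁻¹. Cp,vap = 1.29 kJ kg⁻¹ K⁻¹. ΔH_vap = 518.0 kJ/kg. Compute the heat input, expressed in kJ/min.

liquid 35.7→56.1 °C: 43.86 kJ/kg
vaporisation at 56.1 °C: 518 kJ/kg
vapour 56.1→145 °C: 114.68 kJ/kg
Δh = 43.86 + 518 + 114.68 = 676.54 kJ/kg
Q = ṁ·Δh = 2901 kg/h × 676.54 kJ/kg = 1.9626e+06 kJ/h
|Q| = 545.18 kW = 32711 kJ/min

Q = 32700 kJ/min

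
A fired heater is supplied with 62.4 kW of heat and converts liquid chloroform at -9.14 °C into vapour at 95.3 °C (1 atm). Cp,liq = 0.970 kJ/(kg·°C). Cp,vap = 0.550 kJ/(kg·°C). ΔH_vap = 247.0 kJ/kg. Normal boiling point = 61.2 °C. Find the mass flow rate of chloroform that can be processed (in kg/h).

Δh = 0.970×(61.2−-9.14) + 247.0 + 0.550×(95.3−61.2) = 333.98 kJ/kg
Q = 62.4 kW = 62.4 kJ/s = 224640 kJ/h
ṁ = Q/Δh = 224640 / 333.98 = 672.61 kg/h

ṁ = 673 kg/h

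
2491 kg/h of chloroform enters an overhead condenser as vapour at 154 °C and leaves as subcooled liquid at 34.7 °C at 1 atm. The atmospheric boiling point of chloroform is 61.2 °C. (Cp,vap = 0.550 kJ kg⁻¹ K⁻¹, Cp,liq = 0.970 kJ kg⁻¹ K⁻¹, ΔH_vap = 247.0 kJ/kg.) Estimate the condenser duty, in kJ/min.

Q_c = 13400 kJ/min

vapour 154→61.2 °C: -51.04 kJ/kg
condensation at 61.2 °C: -247 kJ/kg
liquid 61.2→34.7 °C: -25.705 kJ/kg
Δh = -51.04 + -247 + -25.705 = -323.75 kJ/kg
Q = ṁ·Δh = 2491 kg/h × -323.75 kJ/kg = -806450 kJ/h
|Q| = 224.01 kW = 13441 kJ/min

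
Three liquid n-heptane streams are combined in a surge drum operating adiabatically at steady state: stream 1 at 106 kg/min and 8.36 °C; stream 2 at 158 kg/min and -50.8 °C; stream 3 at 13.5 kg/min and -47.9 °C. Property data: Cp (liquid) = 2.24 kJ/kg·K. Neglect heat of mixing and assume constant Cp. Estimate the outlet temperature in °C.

T_out = -28.1 °C

Energy balance with Q = 0: Σ ṁᵢCp,ᵢ(T_out − Tᵢ) = 0
Σ ṁᵢCp,ᵢTᵢ = 106×2.24×8.36 + 158×2.24×-50.8 + 13.5×2.24×-47.9 = -17443
Σ ṁᵢCp,ᵢ = 106×2.24 + 158×2.24 + 13.5×2.24 = 621.6
T_out = -17443 / 621.6 = -28.061 °C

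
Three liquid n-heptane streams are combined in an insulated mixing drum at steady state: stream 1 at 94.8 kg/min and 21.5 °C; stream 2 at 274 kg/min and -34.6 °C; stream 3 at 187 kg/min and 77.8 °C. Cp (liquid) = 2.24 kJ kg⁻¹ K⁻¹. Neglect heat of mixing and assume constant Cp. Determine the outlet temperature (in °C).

T_out = 12.8 °C

No heat crosses the boundary, so H_out = H_in.
T_out = Σ ṁᵢCp,ᵢTᵢ / Σ ṁᵢCp,ᵢ
      = 15918 / 1245 = 12.786 °C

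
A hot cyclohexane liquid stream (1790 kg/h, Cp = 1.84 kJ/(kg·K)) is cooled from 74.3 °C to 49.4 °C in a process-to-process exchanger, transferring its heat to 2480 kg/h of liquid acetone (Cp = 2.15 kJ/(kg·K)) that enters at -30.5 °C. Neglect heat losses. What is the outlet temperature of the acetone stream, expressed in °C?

Heat released by hot stream: Q = 1790 × 1.84 × (74.3 − 49.4) = 82011 kJ/h
Energy balance on cold side (adiabatic exchanger): Q = ṁ_c·Cp_c·(T_c,out − T_c,in)
T_c,out = -30.5 + 82011/(2480 × 2.15) = -15.119 °C

T_c,out = -15.1 °C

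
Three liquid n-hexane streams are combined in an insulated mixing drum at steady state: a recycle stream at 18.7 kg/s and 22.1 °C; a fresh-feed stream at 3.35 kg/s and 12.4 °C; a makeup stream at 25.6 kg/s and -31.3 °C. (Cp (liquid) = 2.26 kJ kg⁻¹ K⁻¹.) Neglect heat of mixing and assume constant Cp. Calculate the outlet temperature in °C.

T_out = -7.27 °C

No heat crosses the boundary, so H_out = H_in.
Σ ṁᵢCp,ᵢTᵢ = 18.7×2.26×22.1 + 3.35×2.26×12.4 + 25.6×2.26×-31.3 = -783.02
Σ ṁᵢCp,ᵢ = 18.7×2.26 + 3.35×2.26 + 25.6×2.26 = 107.69
T_out = -783.02 / 107.69 = -7.2711 °C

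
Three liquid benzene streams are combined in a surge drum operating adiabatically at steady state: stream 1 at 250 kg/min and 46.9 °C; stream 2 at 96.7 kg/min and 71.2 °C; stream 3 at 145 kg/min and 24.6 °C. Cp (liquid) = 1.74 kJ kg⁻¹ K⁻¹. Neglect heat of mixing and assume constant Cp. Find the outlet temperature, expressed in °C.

Energy balance with Q = 0: Σ ṁᵢCp,ᵢ(T_out − Tᵢ) = 0
T_out = Σ ṁᵢCp,ᵢTᵢ / Σ ṁᵢCp,ᵢ
      = 38588 / 855.56 = 45.103 °C

T_out = 45.1 °C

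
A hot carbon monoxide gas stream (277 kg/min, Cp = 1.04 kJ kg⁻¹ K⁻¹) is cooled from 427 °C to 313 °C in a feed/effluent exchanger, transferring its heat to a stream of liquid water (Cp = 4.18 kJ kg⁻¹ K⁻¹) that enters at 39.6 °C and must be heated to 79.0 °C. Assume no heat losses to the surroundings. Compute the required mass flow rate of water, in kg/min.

Heat released by hot stream: Q = 277 × 1.04 × (427 − 313) = 32841 kJ/min
Energy balance on cold side (adiabatic exchanger): Q = ṁ_c·Cp_c·(T_c,out − T_c,in)
ṁ_c = 32841 / [4.18 × (79.0 − 39.6)] = 199.41 kg/min

ṁ_c = 199 kg/min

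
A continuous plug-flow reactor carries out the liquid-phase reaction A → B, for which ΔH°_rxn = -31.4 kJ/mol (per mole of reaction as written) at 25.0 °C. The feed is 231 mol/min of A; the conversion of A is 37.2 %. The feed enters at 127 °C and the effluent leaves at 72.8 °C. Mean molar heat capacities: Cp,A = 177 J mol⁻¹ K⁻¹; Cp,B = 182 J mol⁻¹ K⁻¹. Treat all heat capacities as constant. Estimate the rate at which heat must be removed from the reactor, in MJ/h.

Extent of reaction ξ = 0.372 × 231 = 85.932 mol/min
Reaction term: ξ·ΔH°_rxn = 85.932 × -31.4 = -2698.3 kJ/min
Sensible, feed 127→25 °C: -4170.5 kJ/min
Outlet flows (mol/min): A 145.07, B 85.932
Sensible, products 25→72.8 °C: 1974.9 kJ/min
Q = ΔH = -4893.8 kJ/min = -81.563 kW
Heat removed = 293.63 MJ/h

Q_out = 294 MJ/h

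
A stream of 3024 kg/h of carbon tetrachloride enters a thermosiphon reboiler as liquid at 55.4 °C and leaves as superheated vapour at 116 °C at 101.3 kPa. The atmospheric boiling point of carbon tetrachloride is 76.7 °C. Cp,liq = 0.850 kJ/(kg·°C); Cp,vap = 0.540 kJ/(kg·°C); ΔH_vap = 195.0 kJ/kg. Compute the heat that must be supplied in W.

Q = 197000 W

liquid 55.4→76.7 °C: 18.105 kJ/kg
vaporisation at 76.7 °C: 195 kJ/kg
vapour 76.7→116 °C: 21.222 kJ/kg
Δh = 18.105 + 195 + 21.222 = 234.33 kJ/kg
Q = ṁ·Δh = 3024 kg/h × 234.33 kJ/kg = 708600 kJ/h
|Q| = 196.83 kW = 196830 W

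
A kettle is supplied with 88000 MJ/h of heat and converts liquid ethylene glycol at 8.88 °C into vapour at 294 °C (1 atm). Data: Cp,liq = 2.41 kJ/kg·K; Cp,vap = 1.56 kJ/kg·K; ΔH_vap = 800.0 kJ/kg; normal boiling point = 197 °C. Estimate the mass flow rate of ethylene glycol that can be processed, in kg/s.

ṁ = 17.4 kg/s

Δh = 2.41×(197−8.88) + 800.0 + 1.56×(294−197) = 1404.7 kJ/kg
Q = 88000 MJ/h = 24444 kJ/s = 24444 kJ/s
ṁ = Q/Δh = 24444 / 1404.7 = 17.402 kg/s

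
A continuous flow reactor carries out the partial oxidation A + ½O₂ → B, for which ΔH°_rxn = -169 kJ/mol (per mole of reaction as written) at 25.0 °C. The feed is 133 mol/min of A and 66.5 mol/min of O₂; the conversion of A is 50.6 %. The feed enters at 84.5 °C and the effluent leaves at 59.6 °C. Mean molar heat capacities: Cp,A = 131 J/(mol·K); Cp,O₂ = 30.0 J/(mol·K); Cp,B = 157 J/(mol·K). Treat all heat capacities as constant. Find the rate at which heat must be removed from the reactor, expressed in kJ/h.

Q_out = 710000 kJ/h

Extent of reaction ξ = 0.506 × 133 = 67.298 mol/min
Reaction term: ξ·ΔH°_rxn = 67.298 × -169 = -11373 kJ/min
Sensible, feed 84.5→25 °C: -1155.4 kJ/min
Outlet flows (mol/min): A 65.702, O₂ 32.851, B 67.298
Sensible, products 25→59.6 °C: 697.48 kJ/min
Q = ΔH = -11831 kJ/min = -197.19 kW
Heat removed = 709880 kJ/h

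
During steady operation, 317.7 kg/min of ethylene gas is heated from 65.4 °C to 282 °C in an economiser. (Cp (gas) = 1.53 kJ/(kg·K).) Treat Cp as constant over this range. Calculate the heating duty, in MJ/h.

Q = 6320 MJ/h

Q = ṁ·Cp·ΔT = 317.7 × 1.53 × (282 − 65.4) = 105290 kJ/min
Converting: 105290 / 60 s = 1754.8 kW
Heating duty = 6317.1 MJ/h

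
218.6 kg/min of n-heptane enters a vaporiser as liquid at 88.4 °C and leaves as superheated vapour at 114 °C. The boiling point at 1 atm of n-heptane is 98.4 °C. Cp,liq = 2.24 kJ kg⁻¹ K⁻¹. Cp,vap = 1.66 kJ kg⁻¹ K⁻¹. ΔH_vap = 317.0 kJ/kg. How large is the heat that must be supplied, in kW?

Q = 1330 kW

liquid 88.4→98.4 °C: 22.4 kJ/kg
vaporisation at 98.4 °C: 317 kJ/kg
vapour 98.4→114 °C: 25.896 kJ/kg
Δh = 22.4 + 317 + 25.896 = 365.3 kJ/kg
Q = ṁ·Δh = 218.6 kg/min × 365.3 kJ/kg = 79854 kJ/min
|Q| = 1330.9 kW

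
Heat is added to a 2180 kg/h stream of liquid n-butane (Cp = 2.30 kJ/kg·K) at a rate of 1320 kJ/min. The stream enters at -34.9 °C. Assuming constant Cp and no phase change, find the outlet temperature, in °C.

Q = 1320 kJ/min = 79200 kJ/h
ΔT = Q/(ṁ·Cp) = 79200/(2180×2.30) = 15.796 K
T_out = -34.9 + 15.796 = -19.104 °C

T_out = -19.1 °C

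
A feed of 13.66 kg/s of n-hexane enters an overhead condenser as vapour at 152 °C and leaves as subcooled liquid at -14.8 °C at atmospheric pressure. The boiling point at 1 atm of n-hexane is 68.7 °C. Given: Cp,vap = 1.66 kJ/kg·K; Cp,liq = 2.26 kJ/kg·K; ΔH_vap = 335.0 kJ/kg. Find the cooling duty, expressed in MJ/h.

vapour 152→68.7 °C: -138.28 kJ/kg
condensation at 68.7 °C: -335 kJ/kg
liquid 68.7→-14.8 °C: -188.71 kJ/kg
Δh = -138.28 + -335 + -188.71 = -661.99 kJ/kg
Q = ṁ·Δh = 13.66 kg/s × -661.99 kJ/kg = -9042.8 kJ/s
|Q| = 9042.8 kW = 32554 MJ/h

Q_c = 32600 MJ/h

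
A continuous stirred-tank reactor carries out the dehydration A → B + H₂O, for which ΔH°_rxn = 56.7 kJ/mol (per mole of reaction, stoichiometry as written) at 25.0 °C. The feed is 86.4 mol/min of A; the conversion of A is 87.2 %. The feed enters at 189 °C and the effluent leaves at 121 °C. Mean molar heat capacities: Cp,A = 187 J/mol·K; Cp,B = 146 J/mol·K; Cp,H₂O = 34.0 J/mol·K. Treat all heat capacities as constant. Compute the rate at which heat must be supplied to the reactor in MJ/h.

Q_in = 187 MJ/h

Extent of reaction ξ = 0.872 × 86.4 = 75.341 mol/min
Reaction term: ξ·ΔH°_rxn = 75.341 × 56.7 = 4271.8 kJ/min
Sensible, feed 189→25 °C: -2649.7 kJ/min
Outlet flows (mol/min): A 11.059, B 75.341, H₂O 75.341
Sensible, products 25→121 °C: 1500.4 kJ/min
Q = ΔH = 3122.5 kJ/min = 52.042 kW
Heat supplied = 187.35 MJ/h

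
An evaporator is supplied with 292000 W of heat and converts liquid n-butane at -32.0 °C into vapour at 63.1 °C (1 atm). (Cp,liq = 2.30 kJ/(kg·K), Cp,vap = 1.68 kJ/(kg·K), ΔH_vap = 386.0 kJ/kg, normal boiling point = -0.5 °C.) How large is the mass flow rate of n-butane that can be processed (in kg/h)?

Δh = 2.30×(-0.5−-32.0) + 386.0 + 1.68×(63.1−-0.5) = 565.3 kJ/kg
Q = 292000 W = 292 kJ/s = 1.0512e+06 kJ/h
ṁ = Q/Δh = 1.0512e+06 / 565.3 = 1859.6 kg/h

ṁ = 1860 kg/h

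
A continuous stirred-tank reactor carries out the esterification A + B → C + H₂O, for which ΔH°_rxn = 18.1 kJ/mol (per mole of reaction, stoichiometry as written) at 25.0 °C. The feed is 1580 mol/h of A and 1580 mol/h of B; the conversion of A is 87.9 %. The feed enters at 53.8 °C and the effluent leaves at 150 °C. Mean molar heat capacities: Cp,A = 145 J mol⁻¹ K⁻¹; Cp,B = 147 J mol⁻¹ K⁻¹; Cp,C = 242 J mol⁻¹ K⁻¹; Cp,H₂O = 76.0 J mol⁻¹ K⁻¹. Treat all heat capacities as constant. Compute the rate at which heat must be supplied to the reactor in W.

Q_in = 20600 W

Extent of reaction ξ = 0.879 × 1580 = 1388.8 mol/h
Reaction term: ξ·ΔH°_rxn = 1388.8 × 18.1 = 25138 kJ/h
Sensible, feed 53.8→25 °C: -13287 kJ/h
Outlet flows (mol/h): A 191.18, B 191.18, C 1388.8, H₂O 1388.8
Sensible, products 25→150 °C: 62184 kJ/h
Q = ΔH = 74034 kJ/h = 20.565 kW
Heat supplied = 20565 W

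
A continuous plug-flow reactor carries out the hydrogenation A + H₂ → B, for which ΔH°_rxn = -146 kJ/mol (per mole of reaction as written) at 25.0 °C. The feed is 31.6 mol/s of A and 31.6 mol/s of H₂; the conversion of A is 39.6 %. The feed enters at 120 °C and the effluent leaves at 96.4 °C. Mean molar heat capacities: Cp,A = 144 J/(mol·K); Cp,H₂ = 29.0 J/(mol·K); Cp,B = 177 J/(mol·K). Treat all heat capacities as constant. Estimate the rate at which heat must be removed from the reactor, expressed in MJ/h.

Extent of reaction ξ = 0.396 × 31.6 = 12.514 mol/s
Reaction term: ξ·ΔH°_rxn = 12.514 × -146 = -1827 kJ/s
Sensible, feed 120→25 °C: -519.35 kJ/s
Outlet flows (mol/s): A 19.086, H₂ 19.086, B 12.514
Sensible, products 25→96.4 °C: 393.9 kJ/s
Q = ΔH = -1952.4 kJ/s = -1952.4 kW
Heat removed = 7028.7 MJ/h

Q_out = 7030 MJ/h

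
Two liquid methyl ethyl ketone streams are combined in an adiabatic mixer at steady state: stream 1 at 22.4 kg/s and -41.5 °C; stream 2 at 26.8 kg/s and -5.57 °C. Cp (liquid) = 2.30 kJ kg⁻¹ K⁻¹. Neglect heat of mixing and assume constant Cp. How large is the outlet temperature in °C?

Energy balance with Q = 0: Σ ṁᵢCp,ᵢ(T_out − Tᵢ) = 0
T_out = Σ ṁᵢCp,ᵢTᵢ / Σ ṁᵢCp,ᵢ
      = -2481.4 / 113.16 = -21.928 °C

T_out = -21.9 °C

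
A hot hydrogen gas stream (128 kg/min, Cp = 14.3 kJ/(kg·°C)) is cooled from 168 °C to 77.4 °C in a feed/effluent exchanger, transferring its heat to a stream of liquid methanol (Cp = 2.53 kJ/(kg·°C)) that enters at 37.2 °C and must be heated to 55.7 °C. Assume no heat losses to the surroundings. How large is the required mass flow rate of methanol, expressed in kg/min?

ṁ_c = 3540 kg/min

Heat released by hot stream: Q = 128 × 14.3 × (168 − 77.4) = 165830 kJ/min
Energy balance on cold side (adiabatic exchanger): Q = ṁ_c·Cp_c·(T_c,out − T_c,in)
ṁ_c = 165830 / [2.53 × (55.7 − 37.2)] = 3543.1 kg/min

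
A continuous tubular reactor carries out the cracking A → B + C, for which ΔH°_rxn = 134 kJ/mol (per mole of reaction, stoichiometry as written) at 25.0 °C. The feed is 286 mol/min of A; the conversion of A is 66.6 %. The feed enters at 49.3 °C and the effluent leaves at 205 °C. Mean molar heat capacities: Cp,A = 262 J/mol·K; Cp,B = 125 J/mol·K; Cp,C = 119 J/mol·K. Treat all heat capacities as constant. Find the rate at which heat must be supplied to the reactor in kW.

Extent of reaction ξ = 0.666 × 286 = 190.48 mol/min
Reaction term: ξ·ΔH°_rxn = 190.48 × 134 = 25524 kJ/min
Sensible, feed 49.3→25 °C: -1820.8 kJ/min
Outlet flows (mol/min): A 95.524, B 190.48, C 190.48
Sensible, products 25→205 °C: 12871 kJ/min
Q = ΔH = 36574 kJ/min = 609.56 kW
Heat supplied = 609.56 kW

Q_in = 610 kW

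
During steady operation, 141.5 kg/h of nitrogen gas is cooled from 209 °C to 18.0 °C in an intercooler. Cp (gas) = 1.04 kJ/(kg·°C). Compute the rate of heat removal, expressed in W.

Q = ṁ·Cp·ΔT = 141.5 × 1.04 × (18.0 − 209) = -28108 kJ/h
Converting: 28108 / 3600 s = 7.8077 kW
Cooling duty = 7807.7 W

Q_c = 7810 W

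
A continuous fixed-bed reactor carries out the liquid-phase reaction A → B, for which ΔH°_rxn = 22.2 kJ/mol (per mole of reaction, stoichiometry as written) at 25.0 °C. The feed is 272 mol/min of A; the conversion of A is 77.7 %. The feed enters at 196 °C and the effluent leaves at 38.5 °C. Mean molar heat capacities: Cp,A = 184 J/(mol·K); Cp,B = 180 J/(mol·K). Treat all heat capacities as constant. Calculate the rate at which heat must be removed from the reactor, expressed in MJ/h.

Q_out = 192 MJ/h

Extent of reaction ξ = 0.777 × 272 = 211.34 mol/min
Reaction term: ξ·ΔH°_rxn = 211.34 × 22.2 = 4691.8 kJ/min
Sensible, feed 196→25 °C: -8558.2 kJ/min
Outlet flows (mol/min): A 60.656, B 211.34
Sensible, products 25→38.5 °C: 664.24 kJ/min
Q = ΔH = -3202.1 kJ/min = -53.369 kW
Heat removed = 192.13 MJ/h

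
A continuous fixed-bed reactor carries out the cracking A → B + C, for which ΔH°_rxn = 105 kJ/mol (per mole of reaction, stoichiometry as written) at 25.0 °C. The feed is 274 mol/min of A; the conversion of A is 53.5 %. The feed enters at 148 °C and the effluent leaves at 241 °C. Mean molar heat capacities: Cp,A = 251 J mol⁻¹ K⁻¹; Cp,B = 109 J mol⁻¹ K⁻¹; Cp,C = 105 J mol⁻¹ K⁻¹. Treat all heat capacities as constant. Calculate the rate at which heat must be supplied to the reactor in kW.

Extent of reaction ξ = 0.535 × 274 = 146.59 mol/min
Reaction term: ξ·ΔH°_rxn = 146.59 × 105 = 15392 kJ/min
Sensible, feed 148→25 °C: -8459.2 kJ/min
Outlet flows (mol/min): A 127.41, B 146.59, C 146.59
Sensible, products 25→241 °C: 13684 kJ/min
Q = ΔH = 20616 kJ/min = 343.61 kW
Heat supplied = 343.61 kW

Q_in = 344 kW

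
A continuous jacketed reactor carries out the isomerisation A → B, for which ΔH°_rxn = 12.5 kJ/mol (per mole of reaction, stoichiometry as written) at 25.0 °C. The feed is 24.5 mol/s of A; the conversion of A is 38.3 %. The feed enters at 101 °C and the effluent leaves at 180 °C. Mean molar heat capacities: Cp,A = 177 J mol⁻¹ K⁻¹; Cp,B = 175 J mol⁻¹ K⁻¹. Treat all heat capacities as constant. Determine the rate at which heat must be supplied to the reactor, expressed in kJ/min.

Extent of reaction ξ = 0.383 × 24.5 = 9.3835 mol/s
Reaction term: ξ·ΔH°_rxn = 9.3835 × 12.5 = 117.29 kJ/s
Sensible, feed 101→25 °C: -329.57 kJ/s
Outlet flows (mol/s): A 15.117, B 9.3835
Sensible, products 25→180 °C: 669.25 kJ/s
Q = ΔH = 456.97 kJ/s = 456.97 kW
Heat supplied = 27418 kJ/min

Q_in = 27400 kJ/min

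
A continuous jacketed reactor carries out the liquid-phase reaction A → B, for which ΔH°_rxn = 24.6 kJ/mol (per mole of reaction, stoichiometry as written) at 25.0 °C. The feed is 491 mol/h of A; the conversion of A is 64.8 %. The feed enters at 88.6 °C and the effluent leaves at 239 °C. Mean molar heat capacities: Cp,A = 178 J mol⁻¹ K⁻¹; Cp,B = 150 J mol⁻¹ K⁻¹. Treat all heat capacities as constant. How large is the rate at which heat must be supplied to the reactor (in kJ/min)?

Q_in = 318 kJ/min

Extent of reaction ξ = 0.648 × 491 = 318.17 mol/h
Reaction term: ξ·ΔH°_rxn = 318.17 × 24.6 = 7826.9 kJ/h
Sensible, feed 88.6→25 °C: -5558.5 kJ/h
Outlet flows (mol/h): A 172.83, B 318.17
Sensible, products 25→239 °C: 16797 kJ/h
Q = ΔH = 19065 kJ/h = 5.2959 kW
Heat supplied = 317.75 kJ/min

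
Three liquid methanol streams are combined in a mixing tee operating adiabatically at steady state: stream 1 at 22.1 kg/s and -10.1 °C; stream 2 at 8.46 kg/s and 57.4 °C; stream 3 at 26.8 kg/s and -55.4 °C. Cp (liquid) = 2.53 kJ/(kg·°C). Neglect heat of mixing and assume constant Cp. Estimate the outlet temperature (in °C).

T_out = -21.3 °C

No heat crosses the boundary, so H_out = H_in.
Σ ṁᵢCp,ᵢTᵢ = 22.1×2.53×-10.1 + 8.46×2.53×57.4 + 26.8×2.53×-55.4 = -3092.5
Σ ṁᵢCp,ᵢ = 22.1×2.53 + 8.46×2.53 + 26.8×2.53 = 145.12
T_out = -3092.5 / 145.12 = -21.31 °C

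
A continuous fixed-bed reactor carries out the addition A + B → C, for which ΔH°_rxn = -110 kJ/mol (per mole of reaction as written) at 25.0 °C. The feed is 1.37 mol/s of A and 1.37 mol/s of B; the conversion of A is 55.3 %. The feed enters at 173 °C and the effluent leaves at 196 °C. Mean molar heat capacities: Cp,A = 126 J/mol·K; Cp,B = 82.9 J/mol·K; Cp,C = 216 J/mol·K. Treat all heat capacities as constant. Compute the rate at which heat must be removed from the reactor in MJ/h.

Q_out = 273 MJ/h

Extent of reaction ξ = 0.553 × 1.37 = 0.75761 mol/s
Reaction term: ξ·ΔH°_rxn = 0.75761 × -110 = -83.337 kJ/s
Sensible, feed 173→25 °C: -42.357 kJ/s
Outlet flows (mol/s): A 0.61239, B 0.61239, C 0.75761
Sensible, products 25→196 °C: 49.859 kJ/s
Q = ΔH = -75.835 kJ/s = -75.835 kW
Heat removed = 273.01 MJ/h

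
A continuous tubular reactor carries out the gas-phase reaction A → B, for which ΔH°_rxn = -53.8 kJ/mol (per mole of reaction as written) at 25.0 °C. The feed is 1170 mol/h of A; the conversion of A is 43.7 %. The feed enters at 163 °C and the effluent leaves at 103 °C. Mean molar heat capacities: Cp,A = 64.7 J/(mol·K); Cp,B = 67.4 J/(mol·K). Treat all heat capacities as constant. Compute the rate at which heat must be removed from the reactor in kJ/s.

Extent of reaction ξ = 0.437 × 1170 = 511.29 mol/h
Reaction term: ξ·ΔH°_rxn = 511.29 × -53.8 = -27507 kJ/h
Sensible, feed 163→25 °C: -10446 kJ/h
Outlet flows (mol/h): A 658.71, B 511.29
Sensible, products 25→103 °C: 6012.2 kJ/h
Q = ΔH = -31942 kJ/h = -8.8727 kW
Heat removed = 8.8727 kJ/s

Q_out = 8.87 kJ/s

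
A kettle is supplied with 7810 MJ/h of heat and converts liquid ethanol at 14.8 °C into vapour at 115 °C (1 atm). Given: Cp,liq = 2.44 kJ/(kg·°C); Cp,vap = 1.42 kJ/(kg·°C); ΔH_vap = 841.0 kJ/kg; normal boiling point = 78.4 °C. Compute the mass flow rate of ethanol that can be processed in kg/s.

Δh = 2.44×(78.4−14.8) + 841.0 + 1.42×(115−78.4) = 1048.2 kJ/kg
Q = 7810 MJ/h = 2169.4 kJ/s = 2169.4 kJ/s
ṁ = Q/Δh = 2169.4 / 1048.2 = 2.0698 kg/s

ṁ = 2.07 kg/s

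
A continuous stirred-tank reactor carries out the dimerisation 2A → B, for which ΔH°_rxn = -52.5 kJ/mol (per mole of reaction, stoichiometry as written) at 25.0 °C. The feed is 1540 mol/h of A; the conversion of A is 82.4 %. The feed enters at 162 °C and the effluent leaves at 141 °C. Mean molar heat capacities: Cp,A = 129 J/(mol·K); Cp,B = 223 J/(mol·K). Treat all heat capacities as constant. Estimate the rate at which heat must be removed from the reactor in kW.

Q_out = 11.1 kW

Extent of reaction ξ = 0.824 × 1540 / 2 = 634.48 mol/h
Reaction term: ξ·ΔH°_rxn = 634.48 × -52.5 = -33310 kJ/h
Sensible, feed 162→25 °C: -27216 kJ/h
Outlet flows (mol/h): A 271.04, B 634.48
Sensible, products 25→141 °C: 20469 kJ/h
Q = ΔH = -40058 kJ/h = -11.127 kW
Heat removed = 11.127 kW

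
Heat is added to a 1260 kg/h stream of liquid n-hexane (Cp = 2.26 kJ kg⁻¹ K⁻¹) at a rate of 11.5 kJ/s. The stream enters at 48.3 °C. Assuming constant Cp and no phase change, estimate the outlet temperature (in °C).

T_out = 62.8 °C

Q = 11.5 kJ/s = 41400 kJ/h
ΔT = Q/(ṁ·Cp) = 41400/(1260×2.26) = 14.539 K
T_out = 48.3 + 14.539 = 62.839 °C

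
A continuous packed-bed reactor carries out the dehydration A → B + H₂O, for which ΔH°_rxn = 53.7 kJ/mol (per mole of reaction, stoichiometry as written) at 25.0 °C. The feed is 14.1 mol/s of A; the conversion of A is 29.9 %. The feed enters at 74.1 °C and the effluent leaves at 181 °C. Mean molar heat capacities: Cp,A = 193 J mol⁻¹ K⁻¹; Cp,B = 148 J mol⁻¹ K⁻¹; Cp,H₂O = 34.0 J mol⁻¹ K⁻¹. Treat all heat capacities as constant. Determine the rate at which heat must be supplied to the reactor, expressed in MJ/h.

Extent of reaction ξ = 0.299 × 14.1 = 4.2159 mol/s
Reaction term: ξ·ΔH°_rxn = 4.2159 × 53.7 = 226.39 kJ/s
Sensible, feed 74.1→25 °C: -133.62 kJ/s
Outlet flows (mol/s): A 9.8841, B 4.2159, H₂O 4.2159
Sensible, products 25→181 °C: 417.29 kJ/s
Q = ΔH = 510.07 kJ/s = 510.07 kW
Heat supplied = 1836.2 MJ/h

Q_in = 1840 MJ/h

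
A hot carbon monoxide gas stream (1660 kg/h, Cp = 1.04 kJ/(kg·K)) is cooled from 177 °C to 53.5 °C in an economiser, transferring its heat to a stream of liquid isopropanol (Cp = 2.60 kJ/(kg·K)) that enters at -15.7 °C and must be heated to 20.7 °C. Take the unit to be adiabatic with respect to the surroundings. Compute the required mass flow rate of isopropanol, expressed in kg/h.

ṁ_c = 2250 kg/h

Heat released by hot stream: Q = 1660 × 1.04 × (177 − 53.5) = 213210 kJ/h
Energy balance on cold side (adiabatic exchanger): Q = ṁ_c·Cp_c·(T_c,out − T_c,in)
ṁ_c = 213210 / [2.60 × (20.7 − -15.7)] = 2252.9 kg/h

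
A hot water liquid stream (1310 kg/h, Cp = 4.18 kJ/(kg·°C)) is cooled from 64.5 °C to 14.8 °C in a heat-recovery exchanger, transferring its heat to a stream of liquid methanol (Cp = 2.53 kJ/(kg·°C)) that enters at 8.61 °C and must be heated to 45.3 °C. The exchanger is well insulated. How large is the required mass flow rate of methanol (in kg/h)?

ṁ_c = 2930 kg/h

Heat released by hot stream: Q = 1310 × 4.18 × (64.5 − 14.8) = 272150 kJ/h
Energy balance on cold side (adiabatic exchanger): Q = ṁ_c·Cp_c·(T_c,out − T_c,in)
ṁ_c = 272150 / [2.53 × (45.3 − 8.61)] = 2931.8 kg/h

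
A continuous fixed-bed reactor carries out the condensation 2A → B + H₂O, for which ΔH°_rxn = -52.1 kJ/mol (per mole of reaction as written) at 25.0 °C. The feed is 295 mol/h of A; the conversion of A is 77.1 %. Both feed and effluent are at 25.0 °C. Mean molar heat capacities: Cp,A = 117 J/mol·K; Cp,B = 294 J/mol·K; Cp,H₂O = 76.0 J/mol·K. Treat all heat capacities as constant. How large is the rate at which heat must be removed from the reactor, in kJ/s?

Extent of reaction ξ = 0.771 × 295 / 2 = 113.72 mol/h
Reaction term: ξ·ΔH°_rxn = 113.72 × -52.1 = -5924.9 kJ/h
Q = ΔH = -5924.9 kJ/h = -1.6458 kW
Heat removed = 1.6458 kJ/s

Q_out = 1.65 kJ/s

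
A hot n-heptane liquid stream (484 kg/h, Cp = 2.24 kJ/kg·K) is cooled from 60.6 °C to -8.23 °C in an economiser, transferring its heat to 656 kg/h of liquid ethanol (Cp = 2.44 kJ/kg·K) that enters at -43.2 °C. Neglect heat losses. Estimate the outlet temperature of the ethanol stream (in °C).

Heat released by hot stream: Q = 484 × 2.24 × (60.6 − -8.23) = 74623 kJ/h
Energy balance on cold side (adiabatic exchanger): Q = ṁ_c·Cp_c·(T_c,out − T_c,in)
T_c,out = -43.2 + 74623/(656 × 2.44) = 3.4206 °C

T_c,out = 3.42 °C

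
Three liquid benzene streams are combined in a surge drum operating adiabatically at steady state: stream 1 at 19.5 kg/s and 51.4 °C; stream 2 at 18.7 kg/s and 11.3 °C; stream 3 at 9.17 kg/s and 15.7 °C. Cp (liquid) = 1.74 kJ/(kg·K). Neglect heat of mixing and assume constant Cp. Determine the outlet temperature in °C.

Energy balance with Q = 0: Σ ṁᵢCp,ᵢ(T_out − Tᵢ) = 0
T_out = Σ ṁᵢCp,ᵢTᵢ / Σ ṁᵢCp,ᵢ
      = 2362.2 / 82.424 = 28.659 °C

T_out = 28.7 °C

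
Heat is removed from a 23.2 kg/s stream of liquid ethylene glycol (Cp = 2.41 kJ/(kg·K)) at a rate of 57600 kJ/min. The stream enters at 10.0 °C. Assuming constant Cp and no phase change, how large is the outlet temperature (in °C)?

T_out = -7.17 °C

Q = 57600 kJ/min = 960 kJ/s
ΔT = Q/(ṁ·Cp) = 960/(23.2×2.41) = 17.17 K
T_out = 10.0 − 17.17 = -7.1698 °C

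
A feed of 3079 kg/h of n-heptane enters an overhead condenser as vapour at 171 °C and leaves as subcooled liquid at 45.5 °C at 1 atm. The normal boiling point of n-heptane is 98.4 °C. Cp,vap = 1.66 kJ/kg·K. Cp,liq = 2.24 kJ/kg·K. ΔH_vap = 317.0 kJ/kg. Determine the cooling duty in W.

Q_c = 476000 W

vapour 171→98.4 °C: -120.52 kJ/kg
condensation at 98.4 °C: -317 kJ/kg
liquid 98.4→45.5 °C: -118.5 kJ/kg
Δh = -120.52 + -317 + -118.5 = -556.01 kJ/kg
Q = ṁ·Δh = 3079 kg/h × -556.01 kJ/kg = -1.712e+06 kJ/h
|Q| = 475.54 kW = 475540 W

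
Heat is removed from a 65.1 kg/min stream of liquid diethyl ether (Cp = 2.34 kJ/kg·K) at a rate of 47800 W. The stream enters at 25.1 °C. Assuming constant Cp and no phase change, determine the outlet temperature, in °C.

T_out = 6.27 °C

Q = 47800 W = 2868 kJ/min
ΔT = Q/(ṁ·Cp) = 2868/(65.1×2.34) = 18.827 K
T_out = 25.1 − 18.827 = 6.2729 °C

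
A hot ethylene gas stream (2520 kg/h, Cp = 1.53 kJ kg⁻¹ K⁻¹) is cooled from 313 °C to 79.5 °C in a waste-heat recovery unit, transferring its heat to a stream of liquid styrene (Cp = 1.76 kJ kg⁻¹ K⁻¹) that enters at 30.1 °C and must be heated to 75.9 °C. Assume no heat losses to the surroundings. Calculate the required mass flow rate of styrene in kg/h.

Heat released by hot stream: Q = 2520 × 1.53 × (313 − 79.5) = 900280 kJ/h
Energy balance on cold side (adiabatic exchanger): Q = ṁ_c·Cp_c·(T_c,out − T_c,in)
ṁ_c = 900280 / [1.76 × (75.9 − 30.1)] = 11169 kg/h

ṁ_c = 11200 kg/h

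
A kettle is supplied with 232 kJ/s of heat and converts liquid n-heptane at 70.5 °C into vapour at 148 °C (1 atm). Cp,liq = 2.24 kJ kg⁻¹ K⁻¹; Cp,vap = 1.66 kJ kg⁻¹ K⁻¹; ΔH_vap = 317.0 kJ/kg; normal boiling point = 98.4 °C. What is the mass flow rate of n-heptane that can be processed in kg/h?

ṁ = 1810 kg/h

Δh = 2.24×(98.4−70.5) + 317.0 + 1.66×(148−98.4) = 461.83 kJ/kg
Q = 232 kJ/s = 232 kJ/s = 835200 kJ/h
ṁ = Q/Δh = 835200 / 461.83 = 1808.4 kg/h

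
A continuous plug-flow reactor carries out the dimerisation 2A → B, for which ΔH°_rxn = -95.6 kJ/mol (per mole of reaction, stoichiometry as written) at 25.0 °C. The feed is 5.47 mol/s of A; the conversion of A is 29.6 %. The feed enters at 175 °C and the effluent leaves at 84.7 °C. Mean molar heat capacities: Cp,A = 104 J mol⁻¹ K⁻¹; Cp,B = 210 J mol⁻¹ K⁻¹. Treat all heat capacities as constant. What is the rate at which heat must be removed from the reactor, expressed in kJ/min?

Q_out = 7720 kJ/min

Extent of reaction ξ = 0.296 × 5.47 / 2 = 0.80956 mol/s
Reaction term: ξ·ΔH°_rxn = 0.80956 × -95.6 = -77.394 kJ/s
Sensible, feed 175→25 °C: -85.332 kJ/s
Outlet flows (mol/s): A 3.8509, B 0.80956
Sensible, products 25→84.7 °C: 34.059 kJ/s
Q = ΔH = -128.67 kJ/s = -128.67 kW
Heat removed = 7720 kJ/min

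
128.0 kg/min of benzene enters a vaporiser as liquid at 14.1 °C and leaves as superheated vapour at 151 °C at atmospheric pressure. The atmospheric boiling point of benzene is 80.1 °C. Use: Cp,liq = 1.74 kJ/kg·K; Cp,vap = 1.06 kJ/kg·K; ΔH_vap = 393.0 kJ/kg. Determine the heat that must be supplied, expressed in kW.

Q = 1240 kW

liquid 14.1→80.1 °C: 114.84 kJ/kg
vaporisation at 80.1 °C: 393 kJ/kg
vapour 80.1→151 °C: 75.154 kJ/kg
Δh = 114.84 + 393 + 75.154 = 582.99 kJ/kg
Q = ṁ·Δh = 128.0 kg/min × 582.99 kJ/kg = 74623 kJ/min
|Q| = 1243.7 kW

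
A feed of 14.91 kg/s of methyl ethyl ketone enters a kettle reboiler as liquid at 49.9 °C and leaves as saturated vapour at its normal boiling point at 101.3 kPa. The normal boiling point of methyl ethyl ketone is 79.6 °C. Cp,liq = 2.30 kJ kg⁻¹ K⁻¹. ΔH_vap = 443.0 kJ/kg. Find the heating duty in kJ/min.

Q = 457000 kJ/min

liquid 49.9→79.6 °C: 68.31 kJ/kg
vaporisation at 79.6 °C: 443 kJ/kg
Δh = 68.31 + 443 = 511.31 kJ/kg
Q = ṁ·Δh = 14.91 kg/s × 511.31 kJ/kg = 7623.6 kJ/s
|Q| = 7623.6 kW = 457420 kJ/min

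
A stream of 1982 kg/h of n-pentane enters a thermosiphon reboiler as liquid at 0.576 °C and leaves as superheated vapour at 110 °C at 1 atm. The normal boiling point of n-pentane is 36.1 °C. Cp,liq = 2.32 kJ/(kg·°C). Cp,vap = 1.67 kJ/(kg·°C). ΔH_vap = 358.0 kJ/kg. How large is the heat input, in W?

Q = 310000 W

liquid 0.576→36.1 °C: 82.416 kJ/kg
vaporisation at 36.1 °C: 358 kJ/kg
vapour 36.1→110 °C: 123.41 kJ/kg
Δh = 82.416 + 358 + 123.41 = 563.83 kJ/kg
Q = ṁ·Δh = 1982 kg/h × 563.83 kJ/kg = 1.1175e+06 kJ/h
|Q| = 310.42 kW = 310420 W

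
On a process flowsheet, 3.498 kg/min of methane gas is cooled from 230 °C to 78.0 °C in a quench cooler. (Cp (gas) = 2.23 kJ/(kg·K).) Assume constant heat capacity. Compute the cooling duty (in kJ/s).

Q = ṁ·Cp·ΔT = 3.498 × 2.23 × (78.0 − 230) = -1185.7 kJ/min
Converting: 1185.7 / 60 s = 19.761 kW

Q_c = 19.8 kJ/s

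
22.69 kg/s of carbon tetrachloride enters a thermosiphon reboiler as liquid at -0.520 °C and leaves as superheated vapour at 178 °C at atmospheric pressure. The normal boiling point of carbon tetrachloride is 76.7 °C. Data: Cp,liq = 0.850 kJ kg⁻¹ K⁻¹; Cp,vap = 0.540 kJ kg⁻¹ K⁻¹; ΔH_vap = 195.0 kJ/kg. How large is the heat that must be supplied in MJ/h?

Q = 25800 MJ/h

liquid -0.520→76.7 °C: 65.637 kJ/kg
vaporisation at 76.7 °C: 195 kJ/kg
vapour 76.7→178 °C: 54.702 kJ/kg
Δh = 65.637 + 195 + 54.702 = 315.34 kJ/kg
Q = ṁ·Δh = 22.69 kg/s × 315.34 kJ/kg = 7155 kJ/s
|Q| = 7155 kW = 25758 MJ/h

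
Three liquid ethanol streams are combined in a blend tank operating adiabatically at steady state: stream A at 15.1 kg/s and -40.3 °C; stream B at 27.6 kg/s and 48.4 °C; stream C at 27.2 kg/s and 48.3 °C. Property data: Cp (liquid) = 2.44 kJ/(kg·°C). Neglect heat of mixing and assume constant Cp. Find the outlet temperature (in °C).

Adiabatic, steady state ⇒ Σ ṁᵢCp,ᵢ(T_out − Tᵢ) = 0
Σ ṁᵢCp,ᵢTᵢ = 15.1×2.44×-40.3 + 27.6×2.44×48.4 + 27.2×2.44×48.3 = 4980.2
Σ ṁᵢCp,ᵢ = 15.1×2.44 + 27.6×2.44 + 27.2×2.44 = 170.56
T_out = 4980.2 / 170.56 = 29.2 °C

T_out = 29.2 °C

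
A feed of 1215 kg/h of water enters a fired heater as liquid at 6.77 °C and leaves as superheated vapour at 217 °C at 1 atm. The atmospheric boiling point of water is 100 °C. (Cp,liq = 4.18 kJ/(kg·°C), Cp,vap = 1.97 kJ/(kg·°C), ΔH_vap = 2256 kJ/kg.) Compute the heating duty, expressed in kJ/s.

Q = 971 kJ/s

liquid 6.77→100 °C: 389.7 kJ/kg
vaporisation at 100 °C: 2256 kJ/kg
vapour 100→217 °C: 230.49 kJ/kg
Δh = 389.7 + 2256 + 230.49 = 2876.2 kJ/kg
Q = ṁ·Δh = 1215 kg/h × 2876.2 kJ/kg = 3.4946e+06 kJ/h
|Q| = 970.71 kW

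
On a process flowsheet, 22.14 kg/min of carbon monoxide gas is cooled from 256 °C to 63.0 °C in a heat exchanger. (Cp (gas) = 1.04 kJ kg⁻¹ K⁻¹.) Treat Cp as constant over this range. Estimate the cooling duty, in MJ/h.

Q_c = 267 MJ/h

Q = ṁ·Cp·ΔT = 22.14 × 1.04 × (63.0 − 256) = -4443.9 kJ/min
Converting: 4443.9 / 60 s = 74.066 kW
Cooling duty = 266.64 MJ/h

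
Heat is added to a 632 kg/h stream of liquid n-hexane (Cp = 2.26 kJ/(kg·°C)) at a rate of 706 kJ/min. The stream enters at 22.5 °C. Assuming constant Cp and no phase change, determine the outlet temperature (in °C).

T_out = 52.2 °C

Q = 706 kJ/min = 42360 kJ/h
ΔT = Q/(ṁ·Cp) = 42360/(632×2.26) = 29.657 K
T_out = 22.5 + 29.657 = 52.157 °C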